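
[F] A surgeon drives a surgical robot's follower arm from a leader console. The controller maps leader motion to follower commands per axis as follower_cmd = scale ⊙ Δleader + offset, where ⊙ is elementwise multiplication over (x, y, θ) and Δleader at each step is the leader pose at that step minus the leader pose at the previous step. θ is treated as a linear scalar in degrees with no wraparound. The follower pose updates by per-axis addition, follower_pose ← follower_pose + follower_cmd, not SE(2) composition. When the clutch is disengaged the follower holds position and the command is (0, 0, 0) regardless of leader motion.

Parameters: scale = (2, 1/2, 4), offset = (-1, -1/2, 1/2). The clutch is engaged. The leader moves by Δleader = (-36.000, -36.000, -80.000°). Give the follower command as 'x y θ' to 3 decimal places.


-73.000 -18.500 -319.500

axis x: 2·-36.000 + -1 = -73.000
axis y: 1/2·-36.000 + -1/2 = -18.500
axis θ: 4·-80.000 + 1/2 = -319.500


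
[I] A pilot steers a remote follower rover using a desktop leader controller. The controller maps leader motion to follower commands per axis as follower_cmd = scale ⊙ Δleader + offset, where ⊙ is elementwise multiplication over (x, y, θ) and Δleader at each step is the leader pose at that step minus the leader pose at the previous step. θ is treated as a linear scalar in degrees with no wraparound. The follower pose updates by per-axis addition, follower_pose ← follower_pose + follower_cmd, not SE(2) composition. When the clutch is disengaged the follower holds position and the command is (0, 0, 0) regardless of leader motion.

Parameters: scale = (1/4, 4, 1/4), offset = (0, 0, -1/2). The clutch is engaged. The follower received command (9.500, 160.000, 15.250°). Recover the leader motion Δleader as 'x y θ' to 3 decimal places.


axis x: (9.500 − 0) / (1/4) = 38.000
axis y: (160.000 − 0) / (4) = 40.000
axis θ: (15.250 − -1/2) / (1/4) = 63.000

38.000 40.000 63.000


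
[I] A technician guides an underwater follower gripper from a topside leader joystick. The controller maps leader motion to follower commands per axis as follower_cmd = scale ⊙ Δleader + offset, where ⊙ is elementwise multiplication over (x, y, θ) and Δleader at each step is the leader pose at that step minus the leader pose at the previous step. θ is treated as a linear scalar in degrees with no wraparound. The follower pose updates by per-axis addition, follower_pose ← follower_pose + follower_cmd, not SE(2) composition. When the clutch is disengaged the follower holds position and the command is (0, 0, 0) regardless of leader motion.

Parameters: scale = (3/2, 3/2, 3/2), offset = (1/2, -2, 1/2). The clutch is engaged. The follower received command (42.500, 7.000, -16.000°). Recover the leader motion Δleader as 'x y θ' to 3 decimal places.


axis x: (42.500 − 1/2) / (3/2) = 28.000
axis y: (7.000 − -2) / (3/2) = 6.000
axis θ: (-16.000 − 1/2) / (3/2) = -11.000

28.000 6.000 -11.000


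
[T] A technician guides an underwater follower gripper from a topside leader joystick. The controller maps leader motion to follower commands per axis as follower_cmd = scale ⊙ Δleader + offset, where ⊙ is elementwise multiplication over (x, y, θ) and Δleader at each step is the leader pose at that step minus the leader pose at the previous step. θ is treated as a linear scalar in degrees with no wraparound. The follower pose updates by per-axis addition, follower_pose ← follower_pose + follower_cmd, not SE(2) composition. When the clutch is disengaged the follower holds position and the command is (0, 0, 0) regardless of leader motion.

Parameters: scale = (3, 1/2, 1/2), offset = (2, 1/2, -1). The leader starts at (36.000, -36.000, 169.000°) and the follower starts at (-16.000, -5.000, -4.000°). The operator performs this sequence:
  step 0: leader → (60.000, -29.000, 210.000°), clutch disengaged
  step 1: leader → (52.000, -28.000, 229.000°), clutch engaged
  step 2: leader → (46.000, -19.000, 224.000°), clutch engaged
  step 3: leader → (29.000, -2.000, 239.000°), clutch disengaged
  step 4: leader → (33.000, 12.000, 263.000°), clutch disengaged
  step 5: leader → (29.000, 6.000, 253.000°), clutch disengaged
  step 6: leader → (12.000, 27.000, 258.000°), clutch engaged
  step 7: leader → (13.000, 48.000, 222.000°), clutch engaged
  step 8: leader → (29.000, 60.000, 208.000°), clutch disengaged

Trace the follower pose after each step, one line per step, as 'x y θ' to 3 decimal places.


step 0: Δleader=(24.000, 7.000, 41.000°), disengaged; cmd=(0,0,0) → follower holds at (-16.000, -5.000, -4.000°)
step 1: Δleader=(-8.000, 1.000, 19.000°), engaged; cmd=(-22.000, 1.000, 8.500°) → follower=(-38.000, -4.000, 4.500°)
step 2: Δleader=(-6.000, 9.000, -5.000°), engaged; cmd=(-16.000, 5.000, -3.500°) → follower=(-54.000, 1.000, 1.000°)
step 3: Δleader=(-17.000, 17.000, 15.000°), disengaged; cmd=(0,0,0) → follower holds at (-54.000, 1.000, 1.000°)
step 4: Δleader=(4.000, 14.000, 24.000°), disengaged; cmd=(0,0,0) → follower holds at (-54.000, 1.000, 1.000°)
step 5: Δleader=(-4.000, -6.000, -10.000°), disengaged; cmd=(0,0,0) → follower holds at (-54.000, 1.000, 1.000°)
step 6: Δleader=(-17.000, 21.000, 5.000°), engaged; cmd=(-49.000, 11.000, 1.500°) → follower=(-103.000, 12.000, 2.500°)
step 7: Δleader=(1.000, 21.000, -36.000°), engaged; cmd=(5.000, 11.000, -19.000°) → follower=(-98.000, 23.000, -16.500°)
step 8: Δleader=(16.000, 12.000, -14.000°), disengaged; cmd=(0,0,0) → follower holds at (-98.000, 23.000, -16.500°)

-16.000 -5.000 -4.000
-38.000 -4.000 4.500
-54.000 1.000 1.000
-54.000 1.000 1.000
-54.000 1.000 1.000
-54.000 1.000 1.000
-103.000 12.000 2.500
-98.000 23.000 -16.500
-98.000 23.000 -16.500


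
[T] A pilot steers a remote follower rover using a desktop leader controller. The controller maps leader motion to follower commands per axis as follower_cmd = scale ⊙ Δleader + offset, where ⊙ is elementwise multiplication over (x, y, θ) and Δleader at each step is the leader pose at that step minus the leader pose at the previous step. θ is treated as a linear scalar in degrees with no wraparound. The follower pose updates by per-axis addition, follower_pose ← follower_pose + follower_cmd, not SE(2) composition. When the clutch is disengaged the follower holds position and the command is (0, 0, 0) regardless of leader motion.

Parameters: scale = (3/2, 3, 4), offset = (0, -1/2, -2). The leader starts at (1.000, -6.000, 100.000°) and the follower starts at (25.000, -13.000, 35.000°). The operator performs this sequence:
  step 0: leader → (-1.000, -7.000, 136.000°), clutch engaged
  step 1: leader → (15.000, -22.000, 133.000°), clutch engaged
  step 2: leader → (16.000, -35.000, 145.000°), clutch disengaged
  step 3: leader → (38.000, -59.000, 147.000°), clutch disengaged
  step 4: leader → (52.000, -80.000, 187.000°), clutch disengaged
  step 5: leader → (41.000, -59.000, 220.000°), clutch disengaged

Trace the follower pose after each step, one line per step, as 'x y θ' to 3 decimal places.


22.000 -16.500 177.000
46.000 -62.000 163.000
46.000 -62.000 163.000
46.000 -62.000 163.000
46.000 -62.000 163.000
46.000 -62.000 163.000

step 0: Δleader=(-2.000, -1.000, 36.000°), engaged; cmd=(-3.000, -3.500, 142.000°) → follower=(22.000, -16.500, 177.000°)
step 1: Δleader=(16.000, -15.000, -3.000°), engaged; cmd=(24.000, -45.500, -14.000°) → follower=(46.000, -62.000, 163.000°)
step 2: Δleader=(1.000, -13.000, 12.000°), disengaged; cmd=(0,0,0) → follower holds at (46.000, -62.000, 163.000°)
step 3: Δleader=(22.000, -24.000, 2.000°), disengaged; cmd=(0,0,0) → follower holds at (46.000, -62.000, 163.000°)
step 4: Δleader=(14.000, -21.000, 40.000°), disengaged; cmd=(0,0,0) → follower holds at (46.000, -62.000, 163.000°)
step 5: Δleader=(-11.000, 21.000, 33.000°), disengaged; cmd=(0,0,0) → follower holds at (46.000, -62.000, 163.000°)


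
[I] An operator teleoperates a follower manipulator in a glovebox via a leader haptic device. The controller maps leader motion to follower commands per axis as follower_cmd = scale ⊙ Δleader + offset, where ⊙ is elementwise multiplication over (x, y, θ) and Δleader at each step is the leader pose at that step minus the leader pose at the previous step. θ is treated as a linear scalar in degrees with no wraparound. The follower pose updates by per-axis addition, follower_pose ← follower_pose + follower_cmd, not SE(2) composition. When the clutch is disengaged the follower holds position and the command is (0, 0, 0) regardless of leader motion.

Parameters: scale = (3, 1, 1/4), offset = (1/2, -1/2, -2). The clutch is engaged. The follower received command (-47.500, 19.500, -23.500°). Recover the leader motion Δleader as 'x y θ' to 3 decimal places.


axis x: (-47.500 − 1/2) / (3) = -16.000
axis y: (19.500 − -1/2) / (1) = 20.000
axis θ: (-23.500 − -2) / (1/4) = -86.000

-16.000 20.000 -86.000


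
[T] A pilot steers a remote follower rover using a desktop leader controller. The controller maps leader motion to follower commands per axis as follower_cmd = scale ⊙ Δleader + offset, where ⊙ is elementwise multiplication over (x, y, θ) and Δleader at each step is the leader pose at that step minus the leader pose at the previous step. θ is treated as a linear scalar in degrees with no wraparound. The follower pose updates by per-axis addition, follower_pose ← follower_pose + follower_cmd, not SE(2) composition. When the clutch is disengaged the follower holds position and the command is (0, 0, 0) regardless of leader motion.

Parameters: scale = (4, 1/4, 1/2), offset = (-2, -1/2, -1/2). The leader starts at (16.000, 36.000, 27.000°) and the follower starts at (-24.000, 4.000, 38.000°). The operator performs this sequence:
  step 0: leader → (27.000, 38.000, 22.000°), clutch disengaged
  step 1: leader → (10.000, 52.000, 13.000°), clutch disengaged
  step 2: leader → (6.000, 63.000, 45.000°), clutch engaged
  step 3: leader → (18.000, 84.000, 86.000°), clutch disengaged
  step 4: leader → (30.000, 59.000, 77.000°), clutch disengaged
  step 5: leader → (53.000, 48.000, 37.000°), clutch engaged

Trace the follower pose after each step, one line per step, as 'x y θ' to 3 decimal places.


-24.000 4.000 38.000
-24.000 4.000 38.000
-42.000 6.250 53.500
-42.000 6.250 53.500
-42.000 6.250 53.500
48.000 3.000 33.000

step 0: Δleader=(11.000, 2.000, -5.000°), disengaged; cmd=(0,0,0) → follower holds at (-24.000, 4.000, 38.000°)
step 1: Δleader=(-17.000, 14.000, -9.000°), disengaged; cmd=(0,0,0) → follower holds at (-24.000, 4.000, 38.000°)
step 2: Δleader=(-4.000, 11.000, 32.000°), engaged; cmd=(-18.000, 2.250, 15.500°) → follower=(-42.000, 6.250, 53.500°)
step 3: Δleader=(12.000, 21.000, 41.000°), disengaged; cmd=(0,0,0) → follower holds at (-42.000, 6.250, 53.500°)
step 4: Δleader=(12.000, -25.000, -9.000°), disengaged; cmd=(0,0,0) → follower holds at (-42.000, 6.250, 53.500°)
step 5: Δleader=(23.000, -11.000, -40.000°), engaged; cmd=(90.000, -3.250, -20.500°) → follower=(48.000, 3.000, 33.000°)


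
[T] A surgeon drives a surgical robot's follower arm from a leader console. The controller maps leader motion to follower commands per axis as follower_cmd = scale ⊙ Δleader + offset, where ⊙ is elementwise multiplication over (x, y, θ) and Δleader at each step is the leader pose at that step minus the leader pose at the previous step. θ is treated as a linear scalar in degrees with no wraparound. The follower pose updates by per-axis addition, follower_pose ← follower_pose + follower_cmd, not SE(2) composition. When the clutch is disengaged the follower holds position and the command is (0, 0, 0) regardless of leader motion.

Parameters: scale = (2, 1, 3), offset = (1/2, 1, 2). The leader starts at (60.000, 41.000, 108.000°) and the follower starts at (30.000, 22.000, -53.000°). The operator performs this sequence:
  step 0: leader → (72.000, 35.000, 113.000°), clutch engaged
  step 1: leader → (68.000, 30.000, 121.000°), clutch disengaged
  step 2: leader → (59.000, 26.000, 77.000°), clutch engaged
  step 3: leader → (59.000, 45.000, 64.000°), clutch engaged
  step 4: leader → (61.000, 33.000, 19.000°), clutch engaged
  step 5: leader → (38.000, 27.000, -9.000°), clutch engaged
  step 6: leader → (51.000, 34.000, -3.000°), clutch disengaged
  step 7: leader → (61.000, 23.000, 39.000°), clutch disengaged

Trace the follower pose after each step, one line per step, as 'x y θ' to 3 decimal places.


step 0: Δleader=(12.000, -6.000, 5.000°), engaged; cmd=(24.500, -5.000, 17.000°) → follower=(54.500, 17.000, -36.000°)
step 1: Δleader=(-4.000, -5.000, 8.000°), disengaged; cmd=(0,0,0) → follower holds at (54.500, 17.000, -36.000°)
step 2: Δleader=(-9.000, -4.000, -44.000°), engaged; cmd=(-17.500, -3.000, -130.000°) → follower=(37.000, 14.000, -166.000°)
step 3: Δleader=(0.000, 19.000, -13.000°), engaged; cmd=(0.500, 20.000, -37.000°) → follower=(37.500, 34.000, -203.000°)
step 4: Δleader=(2.000, -12.000, -45.000°), engaged; cmd=(4.500, -11.000, -133.000°) → follower=(42.000, 23.000, -336.000°)
step 5: Δleader=(-23.000, -6.000, -28.000°), engaged; cmd=(-45.500, -5.000, -82.000°) → follower=(-3.500, 18.000, -418.000°)
step 6: Δleader=(13.000, 7.000, 6.000°), disengaged; cmd=(0,0,0) → follower holds at (-3.500, 18.000, -418.000°)
step 7: Δleader=(10.000, -11.000, 42.000°), disengaged; cmd=(0,0,0) → follower holds at (-3.500, 18.000, -418.000°)

54.500 17.000 -36.000
54.500 17.000 -36.000
37.000 14.000 -166.000
37.500 34.000 -203.000
42.000 23.000 -336.000
-3.500 18.000 -418.000
-3.500 18.000 -418.000
-3.500 18.000 -418.000


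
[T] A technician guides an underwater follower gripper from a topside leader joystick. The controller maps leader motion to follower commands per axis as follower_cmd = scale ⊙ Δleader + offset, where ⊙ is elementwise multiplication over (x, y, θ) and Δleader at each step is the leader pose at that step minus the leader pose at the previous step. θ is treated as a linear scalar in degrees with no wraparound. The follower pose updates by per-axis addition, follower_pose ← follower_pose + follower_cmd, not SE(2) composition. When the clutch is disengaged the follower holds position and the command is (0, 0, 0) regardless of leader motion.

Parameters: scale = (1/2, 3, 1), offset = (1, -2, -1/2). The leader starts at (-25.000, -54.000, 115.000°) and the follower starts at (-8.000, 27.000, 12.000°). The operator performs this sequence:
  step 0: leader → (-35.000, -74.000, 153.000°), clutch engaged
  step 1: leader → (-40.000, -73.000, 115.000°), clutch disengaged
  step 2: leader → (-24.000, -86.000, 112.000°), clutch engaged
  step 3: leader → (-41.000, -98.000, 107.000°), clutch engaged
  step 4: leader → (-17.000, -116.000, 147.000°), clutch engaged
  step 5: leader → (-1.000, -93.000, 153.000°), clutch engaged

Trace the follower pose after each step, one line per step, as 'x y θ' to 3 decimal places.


step 0: Δleader=(-10.000, -20.000, 38.000°), engaged; cmd=(-4.000, -62.000, 37.500°) → follower=(-12.000, -35.000, 49.500°)
step 1: Δleader=(-5.000, 1.000, -38.000°), disengaged; cmd=(0,0,0) → follower holds at (-12.000, -35.000, 49.500°)
step 2: Δleader=(16.000, -13.000, -3.000°), engaged; cmd=(9.000, -41.000, -3.500°) → follower=(-3.000, -76.000, 46.000°)
step 3: Δleader=(-17.000, -12.000, -5.000°), engaged; cmd=(-7.500, -38.000, -5.500°) → follower=(-10.500, -114.000, 40.500°)
step 4: Δleader=(24.000, -18.000, 40.000°), engaged; cmd=(13.000, -56.000, 39.500°) → follower=(2.500, -170.000, 80.000°)
step 5: Δleader=(16.000, 23.000, 6.000°), engaged; cmd=(9.000, 67.000, 5.500°) → follower=(11.500, -103.000, 85.500°)

-12.000 -35.000 49.500
-12.000 -35.000 49.500
-3.000 -76.000 46.000
-10.500 -114.000 40.500
2.500 -170.000 80.000
11.500 -103.000 85.500


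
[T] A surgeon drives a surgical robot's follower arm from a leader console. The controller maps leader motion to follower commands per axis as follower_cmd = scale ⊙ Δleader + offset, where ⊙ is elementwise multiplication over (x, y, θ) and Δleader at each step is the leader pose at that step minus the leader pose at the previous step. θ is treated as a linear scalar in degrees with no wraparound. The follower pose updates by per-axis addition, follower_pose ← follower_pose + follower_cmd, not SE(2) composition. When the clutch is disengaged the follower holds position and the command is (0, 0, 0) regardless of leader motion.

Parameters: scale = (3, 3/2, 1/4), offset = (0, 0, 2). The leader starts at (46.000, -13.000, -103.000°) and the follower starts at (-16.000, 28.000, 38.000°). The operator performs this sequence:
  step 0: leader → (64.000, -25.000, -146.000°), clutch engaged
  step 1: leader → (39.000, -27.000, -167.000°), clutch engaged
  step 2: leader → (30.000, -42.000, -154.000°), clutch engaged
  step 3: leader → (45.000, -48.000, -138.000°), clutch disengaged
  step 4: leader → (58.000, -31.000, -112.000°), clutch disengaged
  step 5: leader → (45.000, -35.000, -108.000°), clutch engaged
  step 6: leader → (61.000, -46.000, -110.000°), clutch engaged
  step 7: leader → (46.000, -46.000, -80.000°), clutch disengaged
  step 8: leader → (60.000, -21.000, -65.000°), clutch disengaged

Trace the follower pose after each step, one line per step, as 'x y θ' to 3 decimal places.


38.000 10.000 29.250
-37.000 7.000 26.000
-64.000 -15.500 31.250
-64.000 -15.500 31.250
-64.000 -15.500 31.250
-103.000 -21.500 34.250
-55.000 -38.000 35.750
-55.000 -38.000 35.750
-55.000 -38.000 35.750

step 0: Δleader=(18.000, -12.000, -43.000°), engaged; cmd=(54.000, -18.000, -8.750°) → follower=(38.000, 10.000, 29.250°)
step 1: Δleader=(-25.000, -2.000, -21.000°), engaged; cmd=(-75.000, -3.000, -3.250°) → follower=(-37.000, 7.000, 26.000°)
step 2: Δleader=(-9.000, -15.000, 13.000°), engaged; cmd=(-27.000, -22.500, 5.250°) → follower=(-64.000, -15.500, 31.250°)
step 3: Δleader=(15.000, -6.000, 16.000°), disengaged; cmd=(0,0,0) → follower holds at (-64.000, -15.500, 31.250°)
step 4: Δleader=(13.000, 17.000, 26.000°), disengaged; cmd=(0,0,0) → follower holds at (-64.000, -15.500, 31.250°)
step 5: Δleader=(-13.000, -4.000, 4.000°), engaged; cmd=(-39.000, -6.000, 3.000°) → follower=(-103.000, -21.500, 34.250°)
step 6: Δleader=(16.000, -11.000, -2.000°), engaged; cmd=(48.000, -16.500, 1.500°) → follower=(-55.000, -38.000, 35.750°)
step 7: Δleader=(-15.000, 0.000, 30.000°), disengaged; cmd=(0,0,0) → follower holds at (-55.000, -38.000, 35.750°)
step 8: Δleader=(14.000, 25.000, 15.000°), disengaged; cmd=(0,0,0) → follower holds at (-55.000, -38.000, 35.750°)


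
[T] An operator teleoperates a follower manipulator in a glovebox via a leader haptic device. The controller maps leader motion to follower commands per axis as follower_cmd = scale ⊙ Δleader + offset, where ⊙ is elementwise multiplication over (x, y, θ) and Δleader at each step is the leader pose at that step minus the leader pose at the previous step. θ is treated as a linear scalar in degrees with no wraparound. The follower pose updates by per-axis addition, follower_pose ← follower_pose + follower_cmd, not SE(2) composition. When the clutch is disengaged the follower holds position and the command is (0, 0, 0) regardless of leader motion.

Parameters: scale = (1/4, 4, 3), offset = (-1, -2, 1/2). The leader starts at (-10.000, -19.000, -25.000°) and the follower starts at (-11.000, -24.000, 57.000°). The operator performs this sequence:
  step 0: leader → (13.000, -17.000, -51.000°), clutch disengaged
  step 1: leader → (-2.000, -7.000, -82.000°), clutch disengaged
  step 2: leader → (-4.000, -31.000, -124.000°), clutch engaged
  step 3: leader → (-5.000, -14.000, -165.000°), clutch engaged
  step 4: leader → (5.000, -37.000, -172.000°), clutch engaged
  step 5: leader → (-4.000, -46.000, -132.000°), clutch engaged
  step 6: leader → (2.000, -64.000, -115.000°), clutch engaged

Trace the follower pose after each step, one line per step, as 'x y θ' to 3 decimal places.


step 0: Δleader=(23.000, 2.000, -26.000°), disengaged; cmd=(0,0,0) → follower holds at (-11.000, -24.000, 57.000°)
step 1: Δleader=(-15.000, 10.000, -31.000°), disengaged; cmd=(0,0,0) → follower holds at (-11.000, -24.000, 57.000°)
step 2: Δleader=(-2.000, -24.000, -42.000°), engaged; cmd=(-1.500, -98.000, -125.500°) → follower=(-12.500, -122.000, -68.500°)
step 3: Δleader=(-1.000, 17.000, -41.000°), engaged; cmd=(-1.250, 66.000, -122.500°) → follower=(-13.750, -56.000, -191.000°)
step 4: Δleader=(10.000, -23.000, -7.000°), engaged; cmd=(1.500, -94.000, -20.500°) → follower=(-12.250, -150.000, -211.500°)
step 5: Δleader=(-9.000, -9.000, 40.000°), engaged; cmd=(-3.250, -38.000, 120.500°) → follower=(-15.500, -188.000, -91.000°)
step 6: Δleader=(6.000, -18.000, 17.000°), engaged; cmd=(0.500, -74.000, 51.500°) → follower=(-15.000, -262.000, -39.500°)

-11.000 -24.000 57.000
-11.000 -24.000 57.000
-12.500 -122.000 -68.500
-13.750 -56.000 -191.000
-12.250 -150.000 -211.500
-15.500 -188.000 -91.000
-15.000 -262.000 -39.500


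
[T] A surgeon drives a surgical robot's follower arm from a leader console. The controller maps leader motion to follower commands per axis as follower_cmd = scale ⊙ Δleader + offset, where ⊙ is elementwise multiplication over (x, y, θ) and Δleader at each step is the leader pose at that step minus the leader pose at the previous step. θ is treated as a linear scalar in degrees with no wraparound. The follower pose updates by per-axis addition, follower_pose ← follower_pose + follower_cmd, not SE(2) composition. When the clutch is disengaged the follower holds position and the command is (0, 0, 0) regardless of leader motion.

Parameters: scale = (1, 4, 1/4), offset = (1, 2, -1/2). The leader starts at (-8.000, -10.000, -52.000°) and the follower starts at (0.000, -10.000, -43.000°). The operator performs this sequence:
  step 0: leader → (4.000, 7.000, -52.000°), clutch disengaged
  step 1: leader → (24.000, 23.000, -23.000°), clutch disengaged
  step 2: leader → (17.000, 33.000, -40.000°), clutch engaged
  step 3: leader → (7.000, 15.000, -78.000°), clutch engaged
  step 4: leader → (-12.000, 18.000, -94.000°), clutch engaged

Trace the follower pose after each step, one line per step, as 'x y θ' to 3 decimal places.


step 0: Δleader=(12.000, 17.000, 0.000°), disengaged; cmd=(0,0,0) → follower holds at (0.000, -10.000, -43.000°)
step 1: Δleader=(20.000, 16.000, 29.000°), disengaged; cmd=(0,0,0) → follower holds at (0.000, -10.000, -43.000°)
step 2: Δleader=(-7.000, 10.000, -17.000°), engaged; cmd=(-6.000, 42.000, -4.750°) → follower=(-6.000, 32.000, -47.750°)
step 3: Δleader=(-10.000, -18.000, -38.000°), engaged; cmd=(-9.000, -70.000, -10.000°) → follower=(-15.000, -38.000, -57.750°)
step 4: Δleader=(-19.000, 3.000, -16.000°), engaged; cmd=(-18.000, 14.000, -4.500°) → follower=(-33.000, -24.000, -62.250°)

0.000 -10.000 -43.000
0.000 -10.000 -43.000
-6.000 32.000 -47.750
-15.000 -38.000 -57.750
-33.000 -24.000 -62.250


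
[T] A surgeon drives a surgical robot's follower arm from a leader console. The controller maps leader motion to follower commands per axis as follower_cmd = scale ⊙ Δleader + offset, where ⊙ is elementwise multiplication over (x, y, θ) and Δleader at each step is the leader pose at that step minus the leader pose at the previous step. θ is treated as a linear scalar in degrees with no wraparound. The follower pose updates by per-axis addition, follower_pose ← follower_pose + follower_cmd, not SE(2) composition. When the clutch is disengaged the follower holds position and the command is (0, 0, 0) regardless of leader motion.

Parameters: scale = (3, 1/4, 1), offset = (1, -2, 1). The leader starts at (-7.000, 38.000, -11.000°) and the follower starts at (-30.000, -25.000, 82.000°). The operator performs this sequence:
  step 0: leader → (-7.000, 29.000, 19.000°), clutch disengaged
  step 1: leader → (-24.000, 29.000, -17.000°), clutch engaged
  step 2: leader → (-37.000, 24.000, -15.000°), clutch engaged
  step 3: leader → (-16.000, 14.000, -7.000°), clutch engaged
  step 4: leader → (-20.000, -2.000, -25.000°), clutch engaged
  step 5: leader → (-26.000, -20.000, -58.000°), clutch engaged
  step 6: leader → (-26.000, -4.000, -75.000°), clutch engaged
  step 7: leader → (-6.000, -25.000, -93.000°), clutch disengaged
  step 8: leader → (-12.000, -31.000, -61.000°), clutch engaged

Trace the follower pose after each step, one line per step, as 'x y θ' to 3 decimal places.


step 0: Δleader=(0.000, -9.000, 30.000°), disengaged; cmd=(0,0,0) → follower holds at (-30.000, -25.000, 82.000°)
step 1: Δleader=(-17.000, 0.000, -36.000°), engaged; cmd=(-50.000, -2.000, -35.000°) → follower=(-80.000, -27.000, 47.000°)
step 2: Δleader=(-13.000, -5.000, 2.000°), engaged; cmd=(-38.000, -3.250, 3.000°) → follower=(-118.000, -30.250, 50.000°)
step 3: Δleader=(21.000, -10.000, 8.000°), engaged; cmd=(64.000, -4.500, 9.000°) → follower=(-54.000, -34.750, 59.000°)
step 4: Δleader=(-4.000, -16.000, -18.000°), engaged; cmd=(-11.000, -6.000, -17.000°) → follower=(-65.000, -40.750, 42.000°)
step 5: Δleader=(-6.000, -18.000, -33.000°), engaged; cmd=(-17.000, -6.500, -32.000°) → follower=(-82.000, -47.250, 10.000°)
step 6: Δleader=(0.000, 16.000, -17.000°), engaged; cmd=(1.000, 2.000, -16.000°) → follower=(-81.000, -45.250, -6.000°)
step 7: Δleader=(20.000, -21.000, -18.000°), disengaged; cmd=(0,0,0) → follower holds at (-81.000, -45.250, -6.000°)
step 8: Δleader=(-6.000, -6.000, 32.000°), engaged; cmd=(-17.000, -3.500, 33.000°) → follower=(-98.000, -48.750, 27.000°)

-30.000 -25.000 82.000
-80.000 -27.000 47.000
-118.000 -30.250 50.000
-54.000 -34.750 59.000
-65.000 -40.750 42.000
-82.000 -47.250 10.000
-81.000 -45.250 -6.000
-81.000 -45.250 -6.000
-98.000 -48.750 27.000


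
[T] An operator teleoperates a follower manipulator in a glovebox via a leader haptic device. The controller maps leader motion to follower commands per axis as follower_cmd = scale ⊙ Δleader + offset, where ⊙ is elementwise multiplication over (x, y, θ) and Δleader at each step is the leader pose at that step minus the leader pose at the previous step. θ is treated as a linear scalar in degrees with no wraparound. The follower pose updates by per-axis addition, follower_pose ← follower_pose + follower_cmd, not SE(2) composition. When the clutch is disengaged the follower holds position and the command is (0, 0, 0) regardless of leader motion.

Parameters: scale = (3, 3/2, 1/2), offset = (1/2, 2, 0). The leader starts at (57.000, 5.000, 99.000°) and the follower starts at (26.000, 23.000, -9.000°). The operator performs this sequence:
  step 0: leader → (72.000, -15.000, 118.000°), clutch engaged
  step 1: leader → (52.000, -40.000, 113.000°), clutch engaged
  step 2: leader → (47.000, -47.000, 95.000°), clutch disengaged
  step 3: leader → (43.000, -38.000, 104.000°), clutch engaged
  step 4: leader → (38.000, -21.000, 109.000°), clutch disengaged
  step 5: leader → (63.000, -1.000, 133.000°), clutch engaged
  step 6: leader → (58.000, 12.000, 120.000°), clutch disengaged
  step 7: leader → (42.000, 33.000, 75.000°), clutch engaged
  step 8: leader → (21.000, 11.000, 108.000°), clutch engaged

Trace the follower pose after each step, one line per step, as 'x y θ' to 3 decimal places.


71.500 -5.000 0.500
12.000 -40.500 -2.000
12.000 -40.500 -2.000
0.500 -25.000 2.500
0.500 -25.000 2.500
76.000 7.000 14.500
76.000 7.000 14.500
28.500 40.500 -8.000
-34.000 9.500 8.500

step 0: Δleader=(15.000, -20.000, 19.000°), engaged; cmd=(45.500, -28.000, 9.500°) → follower=(71.500, -5.000, 0.500°)
step 1: Δleader=(-20.000, -25.000, -5.000°), engaged; cmd=(-59.500, -35.500, -2.500°) → follower=(12.000, -40.500, -2.000°)
step 2: Δleader=(-5.000, -7.000, -18.000°), disengaged; cmd=(0,0,0) → follower holds at (12.000, -40.500, -2.000°)
step 3: Δleader=(-4.000, 9.000, 9.000°), engaged; cmd=(-11.500, 15.500, 4.500°) → follower=(0.500, -25.000, 2.500°)
step 4: Δleader=(-5.000, 17.000, 5.000°), disengaged; cmd=(0,0,0) → follower holds at (0.500, -25.000, 2.500°)
step 5: Δleader=(25.000, 20.000, 24.000°), engaged; cmd=(75.500, 32.000, 12.000°) → follower=(76.000, 7.000, 14.500°)
step 6: Δleader=(-5.000, 13.000, -13.000°), disengaged; cmd=(0,0,0) → follower holds at (76.000, 7.000, 14.500°)
step 7: Δleader=(-16.000, 21.000, -45.000°), engaged; cmd=(-47.500, 33.500, -22.500°) → follower=(28.500, 40.500, -8.000°)
step 8: Δleader=(-21.000, -22.000, 33.000°), engaged; cmd=(-62.500, -31.000, 16.500°) → follower=(-34.000, 9.500, 8.500°)


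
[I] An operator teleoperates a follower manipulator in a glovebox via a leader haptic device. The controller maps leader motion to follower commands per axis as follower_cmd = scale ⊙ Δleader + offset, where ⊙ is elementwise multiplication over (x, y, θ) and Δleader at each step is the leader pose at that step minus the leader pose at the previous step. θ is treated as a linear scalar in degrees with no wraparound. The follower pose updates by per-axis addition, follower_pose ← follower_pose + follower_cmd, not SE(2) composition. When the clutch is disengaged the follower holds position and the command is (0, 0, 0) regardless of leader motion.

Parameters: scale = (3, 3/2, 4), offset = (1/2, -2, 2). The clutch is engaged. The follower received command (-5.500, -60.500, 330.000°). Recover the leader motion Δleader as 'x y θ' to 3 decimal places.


axis x: (-5.500 − 1/2) / (3) = -2.000
axis y: (-60.500 − -2) / (3/2) = -39.000
axis θ: (330.000 − 2) / (4) = 82.000

-2.000 -39.000 82.000


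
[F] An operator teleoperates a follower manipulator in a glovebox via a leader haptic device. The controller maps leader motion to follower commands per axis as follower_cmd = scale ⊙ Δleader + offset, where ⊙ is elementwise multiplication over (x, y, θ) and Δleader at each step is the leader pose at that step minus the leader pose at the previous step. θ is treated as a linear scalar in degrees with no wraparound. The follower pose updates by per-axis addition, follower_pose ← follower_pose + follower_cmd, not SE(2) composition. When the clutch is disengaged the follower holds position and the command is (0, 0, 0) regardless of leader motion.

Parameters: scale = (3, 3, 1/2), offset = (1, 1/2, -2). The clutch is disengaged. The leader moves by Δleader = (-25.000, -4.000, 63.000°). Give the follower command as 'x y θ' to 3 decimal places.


0.000 0.000 0.000

clutch disengaged → follower holds; cmd = (0, 0, 0)


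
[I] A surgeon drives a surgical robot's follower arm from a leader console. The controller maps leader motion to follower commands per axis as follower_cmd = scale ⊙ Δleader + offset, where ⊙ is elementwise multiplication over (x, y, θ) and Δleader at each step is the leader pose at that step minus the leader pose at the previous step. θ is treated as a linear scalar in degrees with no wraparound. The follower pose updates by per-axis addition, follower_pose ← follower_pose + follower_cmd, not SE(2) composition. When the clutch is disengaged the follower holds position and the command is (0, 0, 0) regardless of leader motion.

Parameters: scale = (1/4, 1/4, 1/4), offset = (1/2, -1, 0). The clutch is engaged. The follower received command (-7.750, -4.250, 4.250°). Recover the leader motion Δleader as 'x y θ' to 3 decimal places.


axis x: (-7.750 − 1/2) / (1/4) = -33.000
axis y: (-4.250 − -1) / (1/4) = -13.000
axis θ: (4.250 − 0) / (1/4) = 17.000

-33.000 -13.000 17.000


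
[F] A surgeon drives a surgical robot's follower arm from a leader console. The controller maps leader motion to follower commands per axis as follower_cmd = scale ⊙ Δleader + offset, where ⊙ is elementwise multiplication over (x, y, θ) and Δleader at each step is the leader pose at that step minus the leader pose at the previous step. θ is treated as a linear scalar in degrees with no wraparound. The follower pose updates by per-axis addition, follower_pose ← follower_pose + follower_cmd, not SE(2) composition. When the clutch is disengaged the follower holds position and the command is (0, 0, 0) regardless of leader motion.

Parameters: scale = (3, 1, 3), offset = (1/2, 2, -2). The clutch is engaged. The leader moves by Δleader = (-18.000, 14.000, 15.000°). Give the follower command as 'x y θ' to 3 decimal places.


-53.500 16.000 43.000

axis x: 3·-18.000 + 1/2 = -53.500
axis y: 1·14.000 + 2 = 16.000
axis θ: 3·15.000 + -2 = 43.000


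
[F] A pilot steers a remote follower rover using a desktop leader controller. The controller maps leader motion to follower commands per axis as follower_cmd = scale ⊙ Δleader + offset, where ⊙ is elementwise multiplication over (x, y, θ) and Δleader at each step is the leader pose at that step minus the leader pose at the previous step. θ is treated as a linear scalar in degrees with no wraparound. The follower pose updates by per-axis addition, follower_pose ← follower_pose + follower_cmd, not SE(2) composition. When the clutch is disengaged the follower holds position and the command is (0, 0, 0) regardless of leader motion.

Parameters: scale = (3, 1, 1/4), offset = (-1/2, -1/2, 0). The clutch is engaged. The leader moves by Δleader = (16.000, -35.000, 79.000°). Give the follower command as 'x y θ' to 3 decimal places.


47.500 -35.500 19.750

axis x: 3·16.000 + -1/2 = 47.500
axis y: 1·-35.000 + -1/2 = -35.500
axis θ: 1/4·79.000 + 0 = 19.750


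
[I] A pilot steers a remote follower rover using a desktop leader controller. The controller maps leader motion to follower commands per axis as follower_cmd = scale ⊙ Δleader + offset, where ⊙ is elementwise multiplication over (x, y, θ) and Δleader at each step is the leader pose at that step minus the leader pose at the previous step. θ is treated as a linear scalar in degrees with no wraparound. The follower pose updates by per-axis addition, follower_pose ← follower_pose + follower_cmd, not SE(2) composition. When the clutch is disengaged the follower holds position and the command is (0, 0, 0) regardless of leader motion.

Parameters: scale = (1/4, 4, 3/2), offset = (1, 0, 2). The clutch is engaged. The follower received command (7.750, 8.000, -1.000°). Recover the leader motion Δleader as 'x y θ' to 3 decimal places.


27.000 2.000 -2.000

axis x: (7.750 − 1) / (1/4) = 27.000
axis y: (8.000 − 0) / (4) = 2.000
axis θ: (-1.000 − 2) / (3/2) = -2.000


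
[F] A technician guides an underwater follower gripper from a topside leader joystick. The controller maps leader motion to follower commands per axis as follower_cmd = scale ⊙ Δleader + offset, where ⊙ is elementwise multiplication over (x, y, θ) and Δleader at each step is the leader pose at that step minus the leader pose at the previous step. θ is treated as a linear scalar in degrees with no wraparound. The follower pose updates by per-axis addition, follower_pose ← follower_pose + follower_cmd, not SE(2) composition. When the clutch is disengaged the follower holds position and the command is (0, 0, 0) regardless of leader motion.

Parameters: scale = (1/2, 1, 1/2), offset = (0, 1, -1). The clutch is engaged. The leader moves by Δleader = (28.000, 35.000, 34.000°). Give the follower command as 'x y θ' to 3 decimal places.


axis x: 1/2·28.000 + 0 = 14.000
axis y: 1·35.000 + 1 = 36.000
axis θ: 1/2·34.000 + -1 = 16.000

14.000 36.000 16.000


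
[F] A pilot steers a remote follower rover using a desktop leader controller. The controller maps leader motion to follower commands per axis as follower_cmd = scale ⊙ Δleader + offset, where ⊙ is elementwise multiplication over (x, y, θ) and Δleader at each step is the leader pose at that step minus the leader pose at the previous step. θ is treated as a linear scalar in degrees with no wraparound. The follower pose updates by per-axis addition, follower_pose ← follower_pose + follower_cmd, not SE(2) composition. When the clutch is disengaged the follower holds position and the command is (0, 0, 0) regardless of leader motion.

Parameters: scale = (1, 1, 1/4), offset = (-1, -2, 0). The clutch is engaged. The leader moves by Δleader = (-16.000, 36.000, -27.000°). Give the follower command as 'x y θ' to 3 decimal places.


axis x: 1·-16.000 + -1 = -17.000
axis y: 1·36.000 + -2 = 34.000
axis θ: 1/4·-27.000 + 0 = -6.750

-17.000 34.000 -6.750


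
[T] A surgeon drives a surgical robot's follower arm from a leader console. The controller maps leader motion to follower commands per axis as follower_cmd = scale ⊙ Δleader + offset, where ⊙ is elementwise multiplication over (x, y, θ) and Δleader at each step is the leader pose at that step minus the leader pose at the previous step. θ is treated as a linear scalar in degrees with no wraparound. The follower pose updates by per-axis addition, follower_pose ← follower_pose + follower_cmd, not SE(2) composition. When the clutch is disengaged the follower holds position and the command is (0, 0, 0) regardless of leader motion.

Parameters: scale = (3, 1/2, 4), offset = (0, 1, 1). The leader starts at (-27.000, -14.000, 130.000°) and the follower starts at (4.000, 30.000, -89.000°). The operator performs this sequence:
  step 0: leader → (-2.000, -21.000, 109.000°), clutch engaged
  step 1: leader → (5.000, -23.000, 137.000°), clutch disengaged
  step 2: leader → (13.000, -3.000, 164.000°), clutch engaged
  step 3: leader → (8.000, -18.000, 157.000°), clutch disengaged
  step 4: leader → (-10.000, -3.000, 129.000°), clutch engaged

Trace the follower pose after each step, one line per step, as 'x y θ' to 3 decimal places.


79.000 27.500 -172.000
79.000 27.500 -172.000
103.000 38.500 -63.000
103.000 38.500 -63.000
49.000 47.000 -174.000

step 0: Δleader=(25.000, -7.000, -21.000°), engaged; cmd=(75.000, -2.500, -83.000°) → follower=(79.000, 27.500, -172.000°)
step 1: Δleader=(7.000, -2.000, 28.000°), disengaged; cmd=(0,0,0) → follower holds at (79.000, 27.500, -172.000°)
step 2: Δleader=(8.000, 20.000, 27.000°), engaged; cmd=(24.000, 11.000, 109.000°) → follower=(103.000, 38.500, -63.000°)
step 3: Δleader=(-5.000, -15.000, -7.000°), disengaged; cmd=(0,0,0) → follower holds at (103.000, 38.500, -63.000°)
step 4: Δleader=(-18.000, 15.000, -28.000°), engaged; cmd=(-54.000, 8.500, -111.000°) → follower=(49.000, 47.000, -174.000°)


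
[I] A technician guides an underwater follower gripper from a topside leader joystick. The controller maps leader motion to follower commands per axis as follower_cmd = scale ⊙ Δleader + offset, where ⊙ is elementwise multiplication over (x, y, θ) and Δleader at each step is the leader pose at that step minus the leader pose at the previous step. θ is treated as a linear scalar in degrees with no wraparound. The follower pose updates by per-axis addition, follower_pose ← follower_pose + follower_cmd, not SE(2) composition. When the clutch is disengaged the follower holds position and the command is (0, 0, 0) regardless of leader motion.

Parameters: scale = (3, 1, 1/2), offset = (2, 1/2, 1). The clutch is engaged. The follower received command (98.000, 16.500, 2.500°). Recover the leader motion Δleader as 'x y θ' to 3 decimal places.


32.000 16.000 3.000

axis x: (98.000 − 2) / (3) = 32.000
axis y: (16.500 − 1/2) / (1) = 16.000
axis θ: (2.500 − 1) / (1/2) = 3.000


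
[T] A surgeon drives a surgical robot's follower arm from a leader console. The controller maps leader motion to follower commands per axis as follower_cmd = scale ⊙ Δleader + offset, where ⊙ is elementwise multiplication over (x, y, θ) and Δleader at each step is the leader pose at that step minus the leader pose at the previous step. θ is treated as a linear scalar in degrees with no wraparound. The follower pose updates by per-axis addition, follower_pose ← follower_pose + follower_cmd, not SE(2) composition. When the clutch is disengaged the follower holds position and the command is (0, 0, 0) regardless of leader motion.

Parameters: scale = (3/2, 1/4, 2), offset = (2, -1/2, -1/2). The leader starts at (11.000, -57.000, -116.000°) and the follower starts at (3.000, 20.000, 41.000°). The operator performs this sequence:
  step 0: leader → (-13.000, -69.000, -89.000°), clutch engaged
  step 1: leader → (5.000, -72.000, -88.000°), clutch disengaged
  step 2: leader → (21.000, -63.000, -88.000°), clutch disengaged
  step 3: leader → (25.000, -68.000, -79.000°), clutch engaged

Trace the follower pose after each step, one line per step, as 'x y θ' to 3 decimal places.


-31.000 16.500 94.500
-31.000 16.500 94.500
-31.000 16.500 94.500
-23.000 14.750 112.000

step 0: Δleader=(-24.000, -12.000, 27.000°), engaged; cmd=(-34.000, -3.500, 53.500°) → follower=(-31.000, 16.500, 94.500°)
step 1: Δleader=(18.000, -3.000, 1.000°), disengaged; cmd=(0,0,0) → follower holds at (-31.000, 16.500, 94.500°)
step 2: Δleader=(16.000, 9.000, 0.000°), disengaged; cmd=(0,0,0) → follower holds at (-31.000, 16.500, 94.500°)
step 3: Δleader=(4.000, -5.000, 9.000°), engaged; cmd=(8.000, -1.750, 17.500°) → follower=(-23.000, 14.750, 112.000°)
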